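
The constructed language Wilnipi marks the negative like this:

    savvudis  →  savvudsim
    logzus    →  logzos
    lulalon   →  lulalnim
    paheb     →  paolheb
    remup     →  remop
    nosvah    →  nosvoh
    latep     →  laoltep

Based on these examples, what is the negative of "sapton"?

savvudis and logzus both end in -s yet inflect differently (savvudsim, logzos), so the final letter is not what conditions the rule; the last vowel is.
"sapton" has last vowel 'o'. The one such stem in the data (lulalon → lulalnim) deletes the last vowel and adds -im (as does savvudis), so the same rule applies.
So sapton → saptnim.

saptnim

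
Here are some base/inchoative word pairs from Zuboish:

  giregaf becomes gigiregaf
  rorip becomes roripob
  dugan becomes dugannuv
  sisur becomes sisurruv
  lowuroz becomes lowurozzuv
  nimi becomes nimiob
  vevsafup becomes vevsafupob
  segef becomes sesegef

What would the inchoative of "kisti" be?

kistiob

vevsafup and sisur both have last vowel 'u' yet inflect differently (vevsafupob, sisurruv), so the last vowel is not what conditions the rule; the final letter is.
"kisti" ends in -i. The one such stem in the data (nimi → nimiob) adds -ob, so the same rule applies.
The other patterns: stems ending in -f repeat the first consonant+vowel as a prefix; stems ending in -n, -r or -z double the final consonant and add -uv.
So kisti → kistiob.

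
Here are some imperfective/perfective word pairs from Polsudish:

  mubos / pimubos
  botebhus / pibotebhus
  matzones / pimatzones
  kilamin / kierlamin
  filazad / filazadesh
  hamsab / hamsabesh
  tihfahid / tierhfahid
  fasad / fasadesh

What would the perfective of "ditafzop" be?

piditafzop

tihfahid and fasad both end in -d yet inflect differently (tierhfahid, fasadesh), so the final letter is not what conditions the rule; the last vowel is.
"ditafzop" has last vowel 'o'. The one such stem in the data (mubos → pimubos) adds the prefix pi-, so the same rule applies.
So ditafzop → piditafzop.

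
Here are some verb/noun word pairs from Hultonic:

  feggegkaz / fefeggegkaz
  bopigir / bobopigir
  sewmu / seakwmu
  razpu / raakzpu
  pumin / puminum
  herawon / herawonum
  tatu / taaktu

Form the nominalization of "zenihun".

zenihunum

"zenihun" ends in -n. The stems ending in -n (herawon → herawonum, pumin → puminum) add -um.
So zenihun → zenihunum.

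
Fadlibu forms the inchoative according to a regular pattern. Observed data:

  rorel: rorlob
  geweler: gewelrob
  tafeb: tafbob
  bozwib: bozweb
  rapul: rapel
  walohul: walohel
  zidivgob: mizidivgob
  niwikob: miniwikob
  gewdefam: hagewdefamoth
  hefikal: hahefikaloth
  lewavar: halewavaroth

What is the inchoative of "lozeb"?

lozbob

"lozeb" has last vowel 'e'. The stems whose last vowel is 'e' (rorel → rorlob, geweler → gewelrob, tafeb → tafbob) delete the last vowel and add -ob.
The other patterns: stems whose last vowel is 'i' or 'u' change the last vowel to 'e'; stems whose last vowel is 'o' add the prefix mi-; stems whose last vowel is 'a' add ha- … -oth around the stem.
So lozeb → lozbob.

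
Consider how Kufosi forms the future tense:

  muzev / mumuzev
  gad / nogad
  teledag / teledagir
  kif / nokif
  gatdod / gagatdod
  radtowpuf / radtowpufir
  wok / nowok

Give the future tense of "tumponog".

"tumponog" has 3 vowels. The stems with 3 vowels (teledag → teledagir, radtowpuf → radtowpufir) add -ir.
So tumponog → tumponogir.

tumponogir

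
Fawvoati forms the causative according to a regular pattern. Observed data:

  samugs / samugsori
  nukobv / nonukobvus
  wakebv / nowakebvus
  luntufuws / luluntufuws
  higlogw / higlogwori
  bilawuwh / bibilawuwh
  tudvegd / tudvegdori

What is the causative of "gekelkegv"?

samugs and luntufuws both end in -s yet inflect differently (samugsori, luluntufuws), so the final letter is not what conditions the rule; the second-to-last letter is.
"gekelkegv" has second-to-last letter 'g'. The stems whose second-to-last letter is 'g' (tudvegd → tudvegdori, samugs → samugsori, higlogw → higlogwori) add -ori.
The other patterns: stems whose second-to-last letter is 'b' add no- … -us around the stem; stems whose second-to-last letter is 'w' repeat the first consonant+vowel as a prefix.
So gekelkegv → gekelkegvori.

gekelkegvori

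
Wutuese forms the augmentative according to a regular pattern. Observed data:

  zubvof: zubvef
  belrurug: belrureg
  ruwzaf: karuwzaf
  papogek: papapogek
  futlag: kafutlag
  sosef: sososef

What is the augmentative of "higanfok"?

ruwzaf and sosef both end in -f yet inflect differently (karuwzaf, sososef), so the final letter is not what conditions the rule; the last vowel is.
"higanfok" has last vowel 'o'. The one such stem in the data (zubvof → zubvef) changes the last vowel to 'e' (as does belrurug), so the same rule applies.
The other patterns: stems whose last vowel is 'a' add the prefix ka-; stems whose last vowel is 'e' repeat the first consonant+vowel as a prefix.
So higanfok → higanfek.

higanfek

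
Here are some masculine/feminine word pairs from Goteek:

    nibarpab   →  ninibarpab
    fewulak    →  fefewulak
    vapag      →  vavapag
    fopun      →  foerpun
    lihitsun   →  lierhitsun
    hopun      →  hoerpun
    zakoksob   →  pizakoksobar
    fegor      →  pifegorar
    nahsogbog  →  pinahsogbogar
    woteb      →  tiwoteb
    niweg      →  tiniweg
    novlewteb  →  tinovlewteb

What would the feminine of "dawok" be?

pidawokar

nibarpab and zakoksob both end in -b yet inflect differently (ninibarpab, pizakoksobar), so the final letter is not what conditions the rule; the last vowel is.
"dawok" has last vowel 'o'. The stems whose last vowel is 'o' (zakoksob → pizakoksobar, fegor → pifegorar, nahsogbog → pinahsogbogar) add pi- … -ar around the stem.
The other patterns: stems whose last vowel is 'a' repeat the first consonant+vowel as a prefix; stems whose last vowel is 'u' insert -er- after the first vowel; stems whose last vowel is 'e' add the prefix ti-.
So dawok → pidawokar.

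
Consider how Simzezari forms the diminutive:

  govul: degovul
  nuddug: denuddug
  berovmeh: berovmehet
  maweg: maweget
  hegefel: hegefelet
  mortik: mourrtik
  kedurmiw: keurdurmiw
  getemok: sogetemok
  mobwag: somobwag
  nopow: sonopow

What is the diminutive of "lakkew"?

nuddug and maweg both end in -g yet inflect differently (denuddug, maweget), so the final letter is not what conditions the rule; the last vowel is.
"lakkew" has last vowel 'e'. The stems whose last vowel is 'e' (berovmeh → berovmehet, maweg → maweget, hegefel → hegefelet) add -et.
The other patterns: stems whose last vowel is 'u' add the prefix de-; stems whose last vowel is 'i' insert -ur- after the first vowel; stems whose last vowel is 'a' or 'o' add the prefix so-.
So lakkew → lakkewet.

lakkewet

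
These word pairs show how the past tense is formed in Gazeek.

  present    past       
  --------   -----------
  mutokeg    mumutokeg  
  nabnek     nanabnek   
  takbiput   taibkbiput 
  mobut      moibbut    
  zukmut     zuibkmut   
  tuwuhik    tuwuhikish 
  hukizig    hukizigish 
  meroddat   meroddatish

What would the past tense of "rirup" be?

"rirup" has last vowel 'u'. The stems whose last vowel is 'u' (takbiput → taibkbiput, mobut → moibbut, zukmut → zuibkmut) insert -ib- after the first vowel.
So rirup → riibrup.

riibrup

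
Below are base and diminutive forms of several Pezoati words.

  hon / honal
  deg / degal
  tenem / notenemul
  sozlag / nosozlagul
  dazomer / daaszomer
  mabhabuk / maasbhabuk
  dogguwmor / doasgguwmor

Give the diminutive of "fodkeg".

nofodkegul

deg and sozlag both end in -g yet inflect differently (degal, nosozlagul), so the final letter is not what conditions the rule; the number of vowels is.
"fodkeg" has 2 vowels. The stems with 2 vowels (tenem → notenemul, sozlag → nosozlagul) add no- … -ul around the stem.
So fodkeg → nofodkegul.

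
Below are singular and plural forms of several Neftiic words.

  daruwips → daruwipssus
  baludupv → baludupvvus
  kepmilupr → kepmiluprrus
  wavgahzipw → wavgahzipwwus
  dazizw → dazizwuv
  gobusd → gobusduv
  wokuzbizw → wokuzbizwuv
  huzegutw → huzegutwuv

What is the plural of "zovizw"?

zovizwuv

wavgahzipw and dazizw both end in -w yet inflect differently (wavgahzipwwus, dazizwuv), so the final letter is not what conditions the rule; the second-to-last letter is.
"zovizw" has second-to-last letter 'z'. The stems whose second-to-last letter is 'z' (dazizw → dazizwuv, wokuzbizw → wokuzbizwuv) add -uv.
The other pattern: stems whose second-to-last letter is 'p' double the final consonant and add -us.
So zovizw → zovizwuv.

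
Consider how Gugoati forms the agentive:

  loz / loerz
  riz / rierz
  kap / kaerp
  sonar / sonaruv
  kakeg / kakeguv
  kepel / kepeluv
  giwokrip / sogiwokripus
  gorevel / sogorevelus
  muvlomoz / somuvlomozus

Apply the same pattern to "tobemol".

sotobemolus

kap and giwokrip both end in -p yet inflect differently (kaerp, sogiwokripus), so the final letter is not what conditions the rule; the number of vowels is.
"tobemol" has 3 vowels. The stems with 3 vowels (giwokrip → sogiwokripus, gorevel → sogorevelus, muvlomoz → somuvlomozus) add so- … -us around the stem.
The other patterns: stems with 1 vowel insert -er- after the first vowel; stems with 2 vowels add -uv.
So tobemol → sotobemolus.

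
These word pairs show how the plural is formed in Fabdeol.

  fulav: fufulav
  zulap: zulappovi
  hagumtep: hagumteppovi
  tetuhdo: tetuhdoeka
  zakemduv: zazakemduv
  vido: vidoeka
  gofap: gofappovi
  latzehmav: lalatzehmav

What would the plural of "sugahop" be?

fulav and gofap both have last vowel 'a' yet inflect differently (fufulav, gofappovi), so the last vowel is not what conditions the rule; the final letter is.
"sugahop" ends in -p. The stems ending in -p (gofap → gofappovi, zulap → zulappovi, hagumtep → hagumteppovi) double the final consonant and add -ovi.
The other patterns: stems ending in -o add -eka; stems ending in -v repeat the first consonant+vowel as a prefix.
So sugahop → sugahoppovi.

sugahoppovi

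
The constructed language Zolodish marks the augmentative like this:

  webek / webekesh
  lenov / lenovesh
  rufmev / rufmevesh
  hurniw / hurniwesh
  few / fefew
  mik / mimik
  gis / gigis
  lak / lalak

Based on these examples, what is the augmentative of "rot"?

rorot

hurniw and few both end in -w yet inflect differently (hurniwesh, fefew), so the final letter is not what conditions the rule; the number of vowels is.
"rot" has 1 vowel. The stems with 1 vowel (few → fefew, mik → mimik, gis → gigis) repeat the first consonant+vowel as a prefix.
So rot → rorot.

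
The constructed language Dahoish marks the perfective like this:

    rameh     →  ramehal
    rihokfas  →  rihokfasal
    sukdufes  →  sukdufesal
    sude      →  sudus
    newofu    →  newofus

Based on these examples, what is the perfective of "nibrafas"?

"nibrafas" ends in a consonant. The stems ending in a consonant (rameh → ramehal, rihokfas → rihokfasal, sukdufes → sukdufesal) add -al.
So nibrafas → nibrafasal.

nibrafasal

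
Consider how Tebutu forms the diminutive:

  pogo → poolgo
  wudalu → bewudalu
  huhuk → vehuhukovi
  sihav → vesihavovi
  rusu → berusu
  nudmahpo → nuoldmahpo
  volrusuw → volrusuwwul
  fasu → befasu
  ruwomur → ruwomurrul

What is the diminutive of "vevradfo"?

ruwomur and wudalu both have last vowel 'u' yet inflect differently (ruwomurrul, bewudalu), so the last vowel is not what conditions the rule; the final letter is.
"vevradfo" ends in -o. The stems ending in -o (nudmahpo → nuoldmahpo, pogo → poolgo) insert -ol- after the first vowel.
The other patterns: stems ending in -r or -w double the final consonant and add -ul; stems ending in -u add the prefix be-; stems ending in -k or -v add ve- … -ovi around the stem.
So vevradfo → veolvradfo.

veolvradfo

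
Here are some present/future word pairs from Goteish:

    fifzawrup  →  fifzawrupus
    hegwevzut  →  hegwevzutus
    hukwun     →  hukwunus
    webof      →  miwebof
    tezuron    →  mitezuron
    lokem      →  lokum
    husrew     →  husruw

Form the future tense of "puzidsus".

puzidsusus

hukwun and tezuron both end in -n yet inflect differently (hukwunus, mitezuron), so the final letter is not what conditions the rule; the last vowel is.
"puzidsus" has last vowel 'u'. The stems whose last vowel is 'u' (fifzawrup → fifzawrupus, hegwevzut → hegwevzutus, hukwun → hukwunus) add -us.
The other patterns: stems whose last vowel is 'o' add the prefix mi-; stems whose last vowel is 'e' change the last vowel to 'u'.
So puzidsus → puzidsusus.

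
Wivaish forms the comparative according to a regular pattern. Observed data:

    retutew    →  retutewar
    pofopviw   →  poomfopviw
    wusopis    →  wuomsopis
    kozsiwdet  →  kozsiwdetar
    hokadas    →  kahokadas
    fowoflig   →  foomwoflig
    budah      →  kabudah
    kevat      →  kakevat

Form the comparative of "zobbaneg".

zobbanegar

wusopis and hokadas both end in -s yet inflect differently (wuomsopis, kahokadas), so the final letter is not what conditions the rule; the last vowel is.
"zobbaneg" has last vowel 'e'. The stems whose last vowel is 'e' (retutew → retutewar, kozsiwdet → kozsiwdetar) add -ar.
The other patterns: stems whose last vowel is 'i' insert -om- after the first vowel; stems whose last vowel is 'a' add the prefix ka-.
So zobbaneg → zobbanegar.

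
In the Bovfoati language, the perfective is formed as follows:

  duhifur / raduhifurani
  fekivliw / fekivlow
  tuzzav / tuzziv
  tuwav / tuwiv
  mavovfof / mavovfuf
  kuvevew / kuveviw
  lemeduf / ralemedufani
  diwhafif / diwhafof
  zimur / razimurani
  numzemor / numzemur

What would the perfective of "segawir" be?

segawor

kuvevew and fekivliw both end in -w yet inflect differently (kuveviw, fekivlow), so the final letter is not what conditions the rule; the last vowel is.
"segawir" has last vowel 'i'. The stems whose last vowel is 'i' (fekivliw → fekivlow, diwhafif → diwhafof) change the last vowel to 'o'.
The other patterns: stems whose last vowel is 'a' or 'e' change the last vowel to 'i'; stems whose last vowel is 'o' change the last vowel to 'u'; stems whose last vowel is 'u' add ra- … -ani around the stem.
So segawir → segawor.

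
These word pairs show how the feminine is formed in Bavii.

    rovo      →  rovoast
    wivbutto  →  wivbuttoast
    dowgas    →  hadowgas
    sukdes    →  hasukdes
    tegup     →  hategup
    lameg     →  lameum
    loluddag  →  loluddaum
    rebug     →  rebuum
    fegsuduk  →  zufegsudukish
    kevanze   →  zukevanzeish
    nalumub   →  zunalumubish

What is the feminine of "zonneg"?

zonneum

sukdes and lameg both have last vowel 'e' yet inflect differently (hasukdes, lameum), so the last vowel is not what conditions the rule; the final letter is.
"zonneg" ends in -g. The stems ending in -g (lameg → lameum, loluddag → loluddaum, rebug → rebuum) drop the final letter and add -um.
So zonneg → zonneum.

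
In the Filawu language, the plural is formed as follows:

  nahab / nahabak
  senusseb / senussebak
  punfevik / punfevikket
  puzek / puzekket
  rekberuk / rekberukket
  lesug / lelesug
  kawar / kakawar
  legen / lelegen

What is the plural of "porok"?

"porok" ends in -k. The stems ending in -k (punfevik → punfevikket, puzek → puzekket, rekberuk → rekberukket) double the final consonant and add -et.
The other patterns: stems ending in -b add -ak; stems ending in -g, -n or -r repeat the first consonant+vowel as a prefix.
So porok → porokket.

porokket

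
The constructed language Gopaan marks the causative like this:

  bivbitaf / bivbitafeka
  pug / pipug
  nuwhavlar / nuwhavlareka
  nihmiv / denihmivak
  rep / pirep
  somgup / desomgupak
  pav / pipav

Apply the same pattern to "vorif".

devorifak

pav and nihmiv both end in -v yet inflect differently (pipav, denihmivak), so the final letter is not what conditions the rule; the number of vowels is.
"vorif" has 2 vowels. The stems with 2 vowels (nihmiv → denihmivak, somgup → desomgupak) add de- … -ak around the stem.
So vorif → devorifak.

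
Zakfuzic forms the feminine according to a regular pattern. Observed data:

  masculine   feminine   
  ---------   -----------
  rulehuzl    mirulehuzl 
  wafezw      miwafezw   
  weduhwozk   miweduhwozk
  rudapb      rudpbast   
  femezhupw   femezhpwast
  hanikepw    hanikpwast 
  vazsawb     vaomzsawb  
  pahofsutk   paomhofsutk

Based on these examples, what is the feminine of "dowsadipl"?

dowsadplast

wafezw and femezhupw both end in -w yet inflect differently (miwafezw, femezhpwast), so the final letter is not what conditions the rule; the second-to-last letter is.
"dowsadipl" has second-to-last letter 'p'. The stems whose second-to-last letter is 'p' (rudapb → rudpbast, femezhupw → femezhpwast, hanikepw → hanikpwast) delete the last vowel and add -ast.
The other patterns: stems whose second-to-last letter is 'z' add the prefix mi-; stems whose second-to-last letter is 't' or 'w' insert -om- after the first vowel.
So dowsadipl → dowsadplast.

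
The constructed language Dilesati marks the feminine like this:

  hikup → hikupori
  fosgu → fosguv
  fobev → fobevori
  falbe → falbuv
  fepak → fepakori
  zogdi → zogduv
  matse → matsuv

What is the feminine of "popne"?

"popne" ends in a vowel. The stems ending in a vowel (fosgu → fosguv, matse → matsuv, falbe → falbuv) drop the final letter and add -uv.
The other pattern: stems ending in a consonant add -ori.
So popne → popnuv.

popnuv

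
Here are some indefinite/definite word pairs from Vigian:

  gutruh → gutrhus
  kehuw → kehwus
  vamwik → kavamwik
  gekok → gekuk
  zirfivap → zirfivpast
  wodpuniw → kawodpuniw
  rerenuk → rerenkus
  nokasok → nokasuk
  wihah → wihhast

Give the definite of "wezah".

wezhast

rerenuk and vamwik both end in -k yet inflect differently (rerenkus, kavamwik), so the final letter is not what conditions the rule; the last vowel is.
"wezah" has last vowel 'a'. The stems whose last vowel is 'a' (wihah → wihhast, zirfivap → zirfivpast) delete the last vowel and add -ast.
So wezah → wezhast.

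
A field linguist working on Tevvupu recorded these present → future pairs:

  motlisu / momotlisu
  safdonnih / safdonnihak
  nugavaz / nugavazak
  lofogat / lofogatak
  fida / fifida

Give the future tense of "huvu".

huhuvu

nugavaz and fida both have last vowel 'a' yet inflect differently (nugavazak, fifida), so the last vowel is not what conditions the rule; whether the stem ends in a vowel or a consonant is.
"huvu" ends in a vowel. The stems ending in a vowel (motlisu → momotlisu, fida → fifida) repeat the first consonant+vowel as a prefix.
The other pattern: stems ending in a consonant add -ak.
So huvu → huhuvu.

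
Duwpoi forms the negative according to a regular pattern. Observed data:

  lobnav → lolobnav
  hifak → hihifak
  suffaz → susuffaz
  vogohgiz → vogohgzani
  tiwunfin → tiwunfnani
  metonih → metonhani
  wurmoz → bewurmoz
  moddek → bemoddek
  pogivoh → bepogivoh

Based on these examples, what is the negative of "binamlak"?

bibinamlak

"binamlak" has last vowel 'a'. The stems whose last vowel is 'a' (lobnav → lolobnav, hifak → hihifak, suffaz → susuffaz) repeat the first consonant+vowel as a prefix.
So binamlak → bibinamlak.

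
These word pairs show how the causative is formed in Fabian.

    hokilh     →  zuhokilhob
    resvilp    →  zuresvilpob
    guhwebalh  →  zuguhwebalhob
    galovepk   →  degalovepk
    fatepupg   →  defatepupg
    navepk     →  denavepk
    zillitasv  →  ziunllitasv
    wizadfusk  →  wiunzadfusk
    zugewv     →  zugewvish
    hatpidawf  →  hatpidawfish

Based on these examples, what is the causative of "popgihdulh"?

zupopgihdulhob

galovepk and wizadfusk both end in -k yet inflect differently (degalovepk, wiunzadfusk), so the final letter is not what conditions the rule; the second-to-last letter is.
"popgihdulh" has second-to-last letter 'l'. The stems whose second-to-last letter is 'l' (hokilh → zuhokilhob, resvilp → zuresvilpob, guhwebalh → zuguhwebalhob) add zu- … -ob around the stem.
So popgihdulh → zupopgihdulhob.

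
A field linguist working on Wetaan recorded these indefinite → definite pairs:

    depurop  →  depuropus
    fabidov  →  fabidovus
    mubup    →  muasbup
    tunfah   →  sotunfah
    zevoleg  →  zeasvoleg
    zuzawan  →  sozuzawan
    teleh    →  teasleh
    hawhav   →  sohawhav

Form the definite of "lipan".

teleh and tunfah both end in -h yet inflect differently (teasleh, sotunfah), so the final letter is not what conditions the rule; the last vowel is.
"lipan" has last vowel 'a'. The stems whose last vowel is 'a' (zuzawan → sozuzawan, hawhav → sohawhav, tunfah → sotunfah) add the prefix so-.
The other patterns: stems whose last vowel is 'e' or 'u' insert -as- after the first vowel; stems whose last vowel is 'o' add -us.
So lipan → solipan.

solipan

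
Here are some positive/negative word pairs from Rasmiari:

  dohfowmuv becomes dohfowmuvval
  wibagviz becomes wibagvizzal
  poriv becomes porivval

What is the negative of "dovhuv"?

Every pair shown (dohfowmuv → dohfowmuvval, wibagviz → wibagvizzal, poriv → porivval) follows the same rule: double the final consonant and add -al.
So dovhuv → dovhuvval.

dovhuvval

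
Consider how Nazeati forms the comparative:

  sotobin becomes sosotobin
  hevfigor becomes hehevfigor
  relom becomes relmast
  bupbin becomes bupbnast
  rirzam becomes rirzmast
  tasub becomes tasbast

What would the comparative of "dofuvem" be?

sotobin and bupbin both end in -n yet inflect differently (sosotobin, bupbnast), so the final letter is not what conditions the rule; the number of vowels is.
"dofuvem" has 3 vowels. The stems with 3 vowels (sotobin → sosotobin, hevfigor → hehevfigor) repeat the first consonant+vowel as a prefix.
The other pattern: stems with 2 vowels delete the last vowel and add -ast.
So dofuvem → dodofuvem.

dodofuvem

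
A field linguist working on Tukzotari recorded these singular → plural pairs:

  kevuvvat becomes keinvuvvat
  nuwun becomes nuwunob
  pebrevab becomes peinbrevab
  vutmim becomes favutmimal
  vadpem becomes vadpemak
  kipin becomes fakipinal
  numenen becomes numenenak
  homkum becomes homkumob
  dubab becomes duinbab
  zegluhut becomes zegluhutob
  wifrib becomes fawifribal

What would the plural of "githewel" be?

kipin and nuwun both end in -n yet inflect differently (fakipinal, nuwunob), so the final letter is not what conditions the rule; the last vowel is.
"githewel" has last vowel 'e'. The stems whose last vowel is 'e' (numenen → numenenak, vadpem → vadpemak) add -ak.
The other patterns: stems whose last vowel is 'i' add fa- … -al around the stem; stems whose last vowel is 'u' add -ob; stems whose last vowel is 'a' insert -in- after the first vowel.
So githewel → githewelak.

githewelak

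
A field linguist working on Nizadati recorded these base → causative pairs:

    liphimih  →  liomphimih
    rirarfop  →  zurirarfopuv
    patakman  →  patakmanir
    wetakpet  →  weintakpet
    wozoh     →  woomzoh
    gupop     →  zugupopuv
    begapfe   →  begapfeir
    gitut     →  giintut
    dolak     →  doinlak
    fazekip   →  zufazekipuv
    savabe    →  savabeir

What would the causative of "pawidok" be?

"pawidok" ends in -k. The one such stem in the data (dolak → doinlak) inserts -in- after the first vowel (as do wetakpet, gitut), so the same rule applies.
The other patterns: stems ending in -e or -n add -ir; stems ending in -h insert -om- after the first vowel; stems ending in -p add zu- … -uv around the stem.
So pawidok → painwidok.

painwidok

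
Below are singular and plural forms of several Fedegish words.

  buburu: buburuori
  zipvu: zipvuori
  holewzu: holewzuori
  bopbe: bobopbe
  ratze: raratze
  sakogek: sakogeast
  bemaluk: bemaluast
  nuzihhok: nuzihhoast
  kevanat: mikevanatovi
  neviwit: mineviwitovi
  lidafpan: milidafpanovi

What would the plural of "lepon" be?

"lepon" ends in -n. The one such stem in the data (lidafpan → milidafpanovi) adds mi- … -ovi around the stem, so the same rule applies.
So lepon → mileponovi.

mileponovi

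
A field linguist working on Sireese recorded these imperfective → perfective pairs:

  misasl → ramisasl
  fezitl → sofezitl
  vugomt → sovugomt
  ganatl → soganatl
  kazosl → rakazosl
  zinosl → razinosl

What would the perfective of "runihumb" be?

sorunihumb

"runihumb" has second-to-last letter 'm'. The one such stem in the data (vugomt → sovugomt) adds the prefix so-, so the same rule applies.
So runihumb → sorunihumb.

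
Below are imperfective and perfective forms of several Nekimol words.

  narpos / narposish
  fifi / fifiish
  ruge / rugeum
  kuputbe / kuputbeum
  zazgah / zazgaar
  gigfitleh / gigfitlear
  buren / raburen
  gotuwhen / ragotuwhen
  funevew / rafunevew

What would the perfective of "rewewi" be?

rewewiish

ruge and gigfitleh both have last vowel 'e' yet inflect differently (rugeum, gigfitlear), so the last vowel is not what conditions the rule; the final letter is.
"rewewi" ends in -i. The one such stem in the data (fifi → fifiish) adds -ish, so the same rule applies.
So rewewi → rewewiish.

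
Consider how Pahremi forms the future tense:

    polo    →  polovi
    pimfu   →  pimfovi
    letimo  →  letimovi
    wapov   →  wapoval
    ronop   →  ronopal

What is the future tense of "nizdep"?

"nizdep" ends in a consonant. The stems ending in a consonant (wapov → wapoval, ronop → ronopal) add -al.
The other pattern: stems ending in a vowel drop the final letter and add -ovi.
So nizdep → nizdepal.

nizdepal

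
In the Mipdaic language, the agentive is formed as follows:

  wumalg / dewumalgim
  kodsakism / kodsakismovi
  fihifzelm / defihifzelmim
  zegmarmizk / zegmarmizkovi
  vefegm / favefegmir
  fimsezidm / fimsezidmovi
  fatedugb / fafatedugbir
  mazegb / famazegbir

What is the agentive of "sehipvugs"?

fasehipvugsir

vefegm and fihifzelm both end in -m yet inflect differently (favefegmir, defihifzelmim), so the final letter is not what conditions the rule; the second-to-last letter is.
"sehipvugs" has second-to-last letter 'g'. The stems whose second-to-last letter is 'g' (fatedugb → fafatedugbir, mazegb → famazegbir, vefegm → favefegmir) add fa- … -ir around the stem.
The other patterns: stems whose second-to-last letter is 'l' add de- … -im around the stem; stems whose second-to-last letter is 'd', 's' or 'z' add -ovi.
So sehipvugs → fasehipvugsir.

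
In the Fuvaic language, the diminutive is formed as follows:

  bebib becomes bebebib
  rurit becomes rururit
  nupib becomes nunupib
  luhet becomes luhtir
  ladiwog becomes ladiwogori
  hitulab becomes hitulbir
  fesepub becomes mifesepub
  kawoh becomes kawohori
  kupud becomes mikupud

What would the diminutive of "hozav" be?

hozvir

"hozav" has last vowel 'a'. The one such stem in the data (hitulab → hitulbir) deletes the last vowel and adds -ir (as does luhet), so the same rule applies.
The other patterns: stems whose last vowel is 'u' add the prefix mi-; stems whose last vowel is 'i' repeat the first consonant+vowel as a prefix; stems whose last vowel is 'o' add -ori.
So hozav → hozvir.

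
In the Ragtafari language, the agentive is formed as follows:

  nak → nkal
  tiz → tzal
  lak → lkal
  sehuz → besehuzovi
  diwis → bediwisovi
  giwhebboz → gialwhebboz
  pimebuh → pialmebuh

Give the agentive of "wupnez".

bewupnezovi

tiz and sehuz both end in -z yet inflect differently (tzal, besehuzovi), so the final letter is not what conditions the rule; the number of vowels is.
"wupnez" has 2 vowels. The stems with 2 vowels (sehuz → besehuzovi, diwis → bediwisovi) add be- … -ovi around the stem.
The other patterns: stems with 1 vowel delete the last vowel and add -al; stems with 3 vowels insert -al- after the first vowel.
So wupnez → bewupnezovi.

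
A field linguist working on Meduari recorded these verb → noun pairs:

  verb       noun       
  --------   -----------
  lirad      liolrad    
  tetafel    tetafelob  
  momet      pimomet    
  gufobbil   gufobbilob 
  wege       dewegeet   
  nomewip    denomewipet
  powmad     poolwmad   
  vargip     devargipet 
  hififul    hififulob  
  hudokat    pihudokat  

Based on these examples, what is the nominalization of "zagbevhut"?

pizagbevhut

"zagbevhut" ends in -t. The stems ending in -t (hudokat → pihudokat, momet → pimomet) add the prefix pi-.
So zagbevhut → pizagbevhut.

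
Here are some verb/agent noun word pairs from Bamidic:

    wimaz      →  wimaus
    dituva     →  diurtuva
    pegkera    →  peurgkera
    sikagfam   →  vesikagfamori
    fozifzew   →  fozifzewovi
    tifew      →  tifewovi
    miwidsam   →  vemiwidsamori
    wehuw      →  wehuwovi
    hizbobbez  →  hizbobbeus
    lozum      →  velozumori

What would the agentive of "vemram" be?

vevemramori

"vemram" ends in -m. The stems ending in -m (sikagfam → vesikagfamori, miwidsam → vemiwidsamori, lozum → velozumori) add ve- … -ori around the stem.
The other patterns: stems ending in -z drop the final letter and add -us; stems ending in -a insert -ur- after the first vowel; stems ending in -w add -ovi.
So vemram → vevemramori.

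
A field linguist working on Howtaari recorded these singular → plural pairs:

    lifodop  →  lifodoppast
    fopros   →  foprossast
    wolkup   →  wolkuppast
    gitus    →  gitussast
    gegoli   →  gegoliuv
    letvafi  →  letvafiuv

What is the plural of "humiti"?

humitiuv

gitus and gegoli both begin with g- yet inflect differently (gitussast, gegoliuv), so the first letter is not what conditions the rule; whether the stem ends in a vowel or a consonant is.
"humiti" ends in a vowel. The stems ending in a vowel (gegoli → gegoliuv, letvafi → letvafiuv) add -uv.
The other pattern: stems ending in a consonant double the final consonant and add -ast.
So humiti → humitiuv.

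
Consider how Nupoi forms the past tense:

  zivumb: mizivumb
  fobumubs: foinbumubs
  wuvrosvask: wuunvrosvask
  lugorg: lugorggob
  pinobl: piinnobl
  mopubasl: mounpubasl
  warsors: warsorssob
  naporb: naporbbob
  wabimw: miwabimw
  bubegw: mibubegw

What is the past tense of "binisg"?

"binisg" has second-to-last letter 's'. The stems whose second-to-last letter is 's' (mopubasl → mounpubasl, wuvrosvask → wuunvrosvask) insert -un- after the first vowel.
So binisg → biunnisg.

biunnisg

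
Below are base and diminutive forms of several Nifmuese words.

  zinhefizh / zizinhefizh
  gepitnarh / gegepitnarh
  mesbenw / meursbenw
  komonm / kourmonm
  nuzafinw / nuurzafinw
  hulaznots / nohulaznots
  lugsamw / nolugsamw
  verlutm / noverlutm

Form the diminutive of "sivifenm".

mesbenw and lugsamw both end in -w yet inflect differently (meursbenw, nolugsamw), so the final letter is not what conditions the rule; the second-to-last letter is.
"sivifenm" has second-to-last letter 'n'. The stems whose second-to-last letter is 'n' (mesbenw → meursbenw, komonm → kourmonm, nuzafinw → nuurzafinw) insert -ur- after the first vowel.
The other patterns: stems whose second-to-last letter is 'r' or 'z' repeat the first consonant+vowel as a prefix; stems whose second-to-last letter is 'm' or 't' add the prefix no-.
So sivifenm → siurvifenm.

siurvifenm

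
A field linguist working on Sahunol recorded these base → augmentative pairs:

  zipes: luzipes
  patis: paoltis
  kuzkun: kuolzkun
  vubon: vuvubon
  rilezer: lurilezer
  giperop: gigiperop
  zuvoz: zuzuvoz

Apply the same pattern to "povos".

popovos

"povos" has last vowel 'o'. The stems whose last vowel is 'o' (giperop → gigiperop, vubon → vuvubon, zuvoz → zuzuvoz) repeat the first consonant+vowel as a prefix.
So povos → popovos.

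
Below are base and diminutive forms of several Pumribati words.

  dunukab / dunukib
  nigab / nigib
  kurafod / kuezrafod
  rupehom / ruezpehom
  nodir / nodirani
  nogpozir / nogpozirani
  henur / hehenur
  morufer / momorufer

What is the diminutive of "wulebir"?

wulebirani

nodir and henur both end in -r yet inflect differently (nodirani, hehenur), so the final letter is not what conditions the rule; the last vowel is.
"wulebir" has last vowel 'i'. The stems whose last vowel is 'i' (nodir → nodirani, nogpozir → nogpozirani) add -ani.
The other patterns: stems whose last vowel is 'a' change the last vowel to 'i'; stems whose last vowel is 'o' insert -ez- after the first vowel; stems whose last vowel is 'e' or 'u' repeat the first consonant+vowel as a prefix.
So wulebir → wulebirani.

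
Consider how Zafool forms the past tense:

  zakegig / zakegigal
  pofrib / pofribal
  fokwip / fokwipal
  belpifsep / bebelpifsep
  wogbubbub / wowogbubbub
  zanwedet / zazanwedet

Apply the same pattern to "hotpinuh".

fokwip and belpifsep both end in -p yet inflect differently (fokwipal, bebelpifsep), so the final letter is not what conditions the rule; the last vowel is.
"hotpinuh" has last vowel 'u'. The one such stem in the data (wogbubbub → wowogbubbub) repeats the first consonant+vowel as a prefix (as do belpifsep, zanwedet), so the same rule applies.
The other pattern: stems whose last vowel is 'i' add -al.
So hotpinuh → hohotpinuh.

hohotpinuh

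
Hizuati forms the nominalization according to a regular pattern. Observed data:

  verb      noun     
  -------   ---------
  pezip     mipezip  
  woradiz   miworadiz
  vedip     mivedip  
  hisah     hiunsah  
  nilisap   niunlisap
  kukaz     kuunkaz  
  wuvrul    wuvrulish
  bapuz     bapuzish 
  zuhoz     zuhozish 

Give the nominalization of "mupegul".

mupegulish

"mupegul" has last vowel 'u'. The stems whose last vowel is 'u' (wuvrul → wuvrulish, bapuz → bapuzish) add -ish.
So mupegul → mupegulish.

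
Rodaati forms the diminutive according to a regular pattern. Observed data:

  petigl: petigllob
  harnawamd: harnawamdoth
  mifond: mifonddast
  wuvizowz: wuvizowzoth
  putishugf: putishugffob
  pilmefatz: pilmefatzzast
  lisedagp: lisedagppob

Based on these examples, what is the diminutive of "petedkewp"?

wuvizowz and pilmefatz both end in -z yet inflect differently (wuvizowzoth, pilmefatzzast), so the final letter is not what conditions the rule; the second-to-last letter is.
"petedkewp" has second-to-last letter 'w'. The one such stem in the data (wuvizowz → wuvizowzoth) adds -oth, so the same rule applies.
The other patterns: stems whose second-to-last letter is 'g' double the final consonant and add -ob; stems whose second-to-last letter is 'n' or 't' double the final consonant and add -ast.
So petedkewp → petedkewpoth.

petedkewpoth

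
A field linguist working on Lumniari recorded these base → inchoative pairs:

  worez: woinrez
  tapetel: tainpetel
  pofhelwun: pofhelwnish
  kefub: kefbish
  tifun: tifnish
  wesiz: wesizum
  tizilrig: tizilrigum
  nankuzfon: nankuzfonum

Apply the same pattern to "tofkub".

tofkbish

worez and wesiz both end in -z yet inflect differently (woinrez, wesizum), so the final letter is not what conditions the rule; the last vowel is.
"tofkub" has last vowel 'u'. The stems whose last vowel is 'u' (pofhelwun → pofhelwnish, kefub → kefbish, tifun → tifnish) delete the last vowel and add -ish.
The other patterns: stems whose last vowel is 'e' insert -in- after the first vowel; stems whose last vowel is 'i' or 'o' add -um.
So tofkub → tofkbish.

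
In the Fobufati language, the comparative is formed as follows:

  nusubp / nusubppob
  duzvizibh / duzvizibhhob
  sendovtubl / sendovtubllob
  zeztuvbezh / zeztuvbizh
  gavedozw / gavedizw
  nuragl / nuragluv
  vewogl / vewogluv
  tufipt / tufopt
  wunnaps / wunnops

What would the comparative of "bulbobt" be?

bulbobttob

"bulbobt" has second-to-last letter 'b'. The stems whose second-to-last letter is 'b' (nusubp → nusubppob, duzvizibh → duzvizibhhob, sendovtubl → sendovtubllob) double the final consonant and add -ob.
The other patterns: stems whose second-to-last letter is 'z' change the last vowel to 'i'; stems whose second-to-last letter is 'g' add -uv; stems whose second-to-last letter is 'p' change the last vowel to 'o'.
So bulbobt → bulbobttob.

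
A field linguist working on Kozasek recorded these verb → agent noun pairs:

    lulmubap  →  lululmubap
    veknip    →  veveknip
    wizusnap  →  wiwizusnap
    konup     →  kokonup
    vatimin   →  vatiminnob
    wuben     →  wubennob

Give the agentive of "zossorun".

veknip and vatimin both have last vowel 'i' yet inflect differently (veveknip, vatiminnob), so the last vowel is not what conditions the rule; the final letter is.
"zossorun" ends in -n. The stems ending in -n (vatimin → vatiminnob, wuben → wubennob) double the final consonant and add -ob.
So zossorun → zossorunnob.

zossorunnob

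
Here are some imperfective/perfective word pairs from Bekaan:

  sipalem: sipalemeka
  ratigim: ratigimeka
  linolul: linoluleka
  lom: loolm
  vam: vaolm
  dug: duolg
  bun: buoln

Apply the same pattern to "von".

vooln

sipalem and lom both end in -m yet inflect differently (sipalemeka, loolm), so the final letter is not what conditions the rule; the number of vowels is.
"von" has 1 vowel. The stems with 1 vowel (lom → loolm, vam → vaolm, dug → duolg) insert -ol- after the first vowel.
The other pattern: stems with 3 vowels add -eka.
So von → vooln.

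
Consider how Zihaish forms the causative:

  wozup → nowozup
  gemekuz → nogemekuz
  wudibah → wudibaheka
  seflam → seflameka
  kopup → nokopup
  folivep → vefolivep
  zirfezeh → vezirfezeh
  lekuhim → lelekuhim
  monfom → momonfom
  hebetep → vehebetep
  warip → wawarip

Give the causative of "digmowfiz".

didigmowfiz

monfom and seflam both end in -m yet inflect differently (momonfom, seflameka), so the final letter is not what conditions the rule; the last vowel is.
"digmowfiz" has last vowel 'i'. The stems whose last vowel is 'i' (warip → wawarip, lekuhim → lelekuhim) repeat the first consonant+vowel as a prefix.
So digmowfiz → didigmowfiz.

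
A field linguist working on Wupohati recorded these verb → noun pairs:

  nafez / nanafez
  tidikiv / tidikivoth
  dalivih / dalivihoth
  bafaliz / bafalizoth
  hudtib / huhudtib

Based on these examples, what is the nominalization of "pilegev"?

bafaliz and nafez both end in -z yet inflect differently (bafalizoth, nanafez), so the final letter is not what conditions the rule; the number of vowels is.
"pilegev" has 3 vowels. The stems with 3 vowels (tidikiv → tidikivoth, dalivih → dalivihoth, bafaliz → bafalizoth) add -oth.
So pilegev → pilegevoth.

pilegevoth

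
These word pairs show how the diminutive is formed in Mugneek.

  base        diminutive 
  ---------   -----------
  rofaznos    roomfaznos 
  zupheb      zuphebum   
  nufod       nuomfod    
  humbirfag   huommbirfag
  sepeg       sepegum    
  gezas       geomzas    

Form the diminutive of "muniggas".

"muniggas" has last vowel 'a'. The stems whose last vowel is 'a' (humbirfag → huommbirfag, gezas → geomzas) insert -om- after the first vowel.
The other pattern: stems whose last vowel is 'e' add -um.
So muniggas → muomniggas.

muomniggas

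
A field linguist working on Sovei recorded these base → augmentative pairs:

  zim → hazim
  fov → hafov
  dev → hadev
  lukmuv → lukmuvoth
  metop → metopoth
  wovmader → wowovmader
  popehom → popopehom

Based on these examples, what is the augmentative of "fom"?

hafom

fov and lukmuv both end in -v yet inflect differently (hafov, lukmuvoth), so the final letter is not what conditions the rule; the number of vowels is.
"fom" has 1 vowel. The stems with 1 vowel (zim → hazim, fov → hafov, dev → hadev) add the prefix ha-.
The other patterns: stems with 2 vowels add -oth; stems with 3 vowels repeat the first consonant+vowel as a prefix.
So fom → hafom.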